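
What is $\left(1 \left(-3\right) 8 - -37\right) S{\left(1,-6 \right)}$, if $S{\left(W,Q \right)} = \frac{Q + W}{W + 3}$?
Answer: $- \frac{65}{4} \approx -16.25$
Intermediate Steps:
$S{\left(W,Q \right)} = \frac{Q + W}{3 + W}$
$\left(1 \left(-3\right) 8 - -37\right) S{\left(1,-6 \right)} = \left(1 \left(-3\right) 8 - -37\right) \frac{-6 + 1}{3 + 1} = \left(\left(-3\right) 8 + 37\right) \frac{1}{4} \left(-5\right) = \left(-24 + 37\right) \frac{1}{4} \left(-5\right) = 13 \left(- \frac{5}{4}\right) = - \frac{65}{4}$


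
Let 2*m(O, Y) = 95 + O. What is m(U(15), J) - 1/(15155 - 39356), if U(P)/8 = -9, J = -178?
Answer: 556625/48402 ≈ 11.500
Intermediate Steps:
U(P) = -72 (U(P) = 8*(-9) = -72)
m(O, Y) = 95/2 + O/2 (m(O, Y) = (95 + O)/2 = 95/2 + O/2)
m(U(15), J) - 1/(15155 - 39356) = (95/2 + (1/2)*(-72)) - 1/(15155 - 39356) = (95/2 - 36) - 1/(-24201) = 23/2 - 1*(-1/24201) = 23/2 + 1/24201 = 556625/48402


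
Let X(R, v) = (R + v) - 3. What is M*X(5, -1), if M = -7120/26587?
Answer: -7120/26587 ≈ -0.26780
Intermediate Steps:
X(R, v) = -3 + R + v
M = -7120/26587 (M = -7120*1/26587 = -7120/26587 ≈ -0.26780)
M*X(5, -1) = -7120*(-3 + 5 - 1)/26587 = -7120/26587*1 = -7120/26587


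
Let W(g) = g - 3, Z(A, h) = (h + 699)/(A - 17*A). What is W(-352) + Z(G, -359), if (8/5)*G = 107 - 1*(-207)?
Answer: -55752/157 ≈ -355.11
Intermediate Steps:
G = 785/4 (G = 5*(107 - 1*(-207))/8 = 5*(107 + 207)/8 = (5/8)*314 = 785/4 ≈ 196.25)
Z(A, h) = -(699 + h)/(16*A) (Z(A, h) = (699 + h)/((-16*A)) = (699 + h)*(-1/(16*A)) = -(699 + h)/(16*A))
W(g) = -3 + g
W(-352) + Z(G, -359) = (-3 - 352) + (-699 - 1*(-359))/(16*(785/4)) = -355 + (1/16)*(4/785)*(-699 + 359) = -355 + (1/16)*(4/785)*(-340) = -355 - 17/157 = -55752/157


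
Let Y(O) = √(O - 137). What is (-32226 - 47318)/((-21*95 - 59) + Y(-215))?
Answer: 40845844/1054817 + 79544*I*√22/1054817 ≈ 38.723 + 0.35371*I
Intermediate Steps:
Y(O) = √(-137 + O)
(-32226 - 47318)/((-21*95 - 59) + Y(-215)) = (-32226 - 47318)/((-21*95 - 59) + √(-137 - 215)) = -79544/((-1995 - 59) + √(-352)) = -79544/(-2054 + 4*I*√22)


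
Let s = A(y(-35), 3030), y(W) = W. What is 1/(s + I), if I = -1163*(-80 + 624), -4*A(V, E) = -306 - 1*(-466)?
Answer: -1/632712 ≈ -1.5805e-6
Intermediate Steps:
A(V, E) = -40 (A(V, E) = -(-306 - 1*(-466))/4 = -(-306 + 466)/4 = -1/4*160 = -40)
I = -632672 (I = -1163*544 = -632672)
s = -40
1/(s + I) = 1/(-40 - 632672) = 1/(-632712) = -1/632712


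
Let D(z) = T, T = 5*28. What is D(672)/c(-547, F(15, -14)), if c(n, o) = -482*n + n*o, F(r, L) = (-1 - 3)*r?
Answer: 70/148237 ≈ 0.00047222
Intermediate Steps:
F(r, L) = -4*r
T = 140
D(z) = 140
D(672)/c(-547, F(15, -14)) = 140/((-547*(-482 - 4*15))) = 140/((-547*(-482 - 60))) = 140/((-547*(-542))) = 140/296474 = 140*(1/296474) = 70/148237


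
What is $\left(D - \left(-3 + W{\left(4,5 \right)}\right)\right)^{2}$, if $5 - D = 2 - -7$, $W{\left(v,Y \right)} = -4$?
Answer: $9$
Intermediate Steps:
$D = -4$ ($D = 5 - \left(2 - -7\right) = 5 - \left(2 + 7\right) = 5 - 9 = -4$)
$\left(D - \left(-3 + W{\left(4,5 \right)}\right)\right)^{2} = \left(-4 + \left(3 - -4\right)\right)^{2} = \left(-4 + \left(3 + 4\right)\right)^{2} = \left(-4 + 7\right)^{2} = 3^{2} = 9$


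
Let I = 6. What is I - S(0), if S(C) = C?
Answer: 6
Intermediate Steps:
I - S(0) = 6 - 1*0 = 6 + 0 = 6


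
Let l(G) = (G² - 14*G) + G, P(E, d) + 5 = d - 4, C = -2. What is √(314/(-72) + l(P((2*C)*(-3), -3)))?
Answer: √10643/6 ≈ 17.194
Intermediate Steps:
P(E, d) = -9 + d (P(E, d) = -5 + (d - 4) = -5 + (-4 + d) = -9 + d)
l(G) = G² - 13*G
√(314/(-72) + l(P((2*C)*(-3), -3))) = √(314/(-72) + (-9 - 3)*(-13 + (-9 - 3))) = √(314*(-1/72) - 12*(-13 - 12)) = √(-157/36 - 12*(-25)) = √(-157/36 + 300) = √(10643/36) = √10643/6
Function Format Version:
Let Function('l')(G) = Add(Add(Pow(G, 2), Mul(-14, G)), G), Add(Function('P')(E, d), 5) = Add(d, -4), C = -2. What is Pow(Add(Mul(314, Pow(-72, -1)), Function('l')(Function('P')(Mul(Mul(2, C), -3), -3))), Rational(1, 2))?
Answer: Mul(Rational(1, 6), Pow(10643, Rational(1, 2))) ≈ 17.194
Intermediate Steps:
Function('P')(E, d) = Add(-9, d) (Function('P')(E, d) = Add(-5, Add(d, -4)) = Add(-5, Add(-4, d)) = Add(-9, d))
Function('l')(G) = Add(Pow(G, 2), Mul(-13, G))
Pow(Add(Mul(314, Pow(-72, -1)), Function('l')(Function('P')(Mul(Mul(2, C), -3), -3))), Rational(1, 2)) = Pow(Add(Mul(314, Pow(-72, -1)), Mul(Add(-9, -3), Add(-13, Add(-9, -3)))), Rational(1, 2)) = Pow(Add(Mul(314, Rational(-1, 72)), Mul(-12, Add(-13, -12))), Rational(1, 2)) = Pow(Add(Rational(-157, 36), Mul(-12, -25)), Rational(1, 2)) = Pow(Add(Rational(-157, 36), 300), Rational(1, 2)) = Pow(Rational(10643, 36), Rational(1, 2)) = Mul(Rational(1, 6), Pow(10643, Rational(1, 2)))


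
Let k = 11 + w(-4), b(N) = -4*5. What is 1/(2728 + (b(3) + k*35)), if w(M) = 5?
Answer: 1/3268 ≈ 0.00030600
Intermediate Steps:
b(N) = -20
k = 16 (k = 11 + 5 = 16)
1/(2728 + (b(3) + k*35)) = 1/(2728 + (-20 + 16*35)) = 1/(2728 + (-20 + 560)) = 1/(2728 + 540) = 1/3268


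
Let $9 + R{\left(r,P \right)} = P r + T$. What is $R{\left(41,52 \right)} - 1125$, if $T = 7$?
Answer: $1005$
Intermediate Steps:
$R{\left(r,P \right)} = -2 + P r$ ($R{\left(r,P \right)} = -9 + \left(P r + 7\right) = -9 + \left(7 + P r\right) = -2 + P r$)
$R{\left(41,52 \right)} - 1125 = \left(-2 + 52 \cdot 41\right) - 1125 = \left(-2 + 2132\right) - 1125 = 2130 - 1125 = 1005$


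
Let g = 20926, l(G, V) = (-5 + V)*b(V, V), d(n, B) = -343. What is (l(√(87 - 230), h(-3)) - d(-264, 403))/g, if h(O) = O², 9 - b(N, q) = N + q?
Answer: 307/20926 ≈ 0.014671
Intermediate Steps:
b(N, q) = 9 - N - q (b(N, q) = 9 - (N + q) = 9 + (-N - q) = 9 - N - q)
l(G, V) = (-5 + V)*(9 - 2*V) (l(G, V) = (-5 + V)*(9 - V - V) = (-5 + V)*(9 - 2*V))
(l(√(87 - 230), h(-3)) - d(-264, 403))/g = (-(-9 + 2*(-3)²)*(-5 + (-3)²) - 1*(-343))/20926 = (-(-9 + 2*9)*(-5 + 9) + 343)*(1/20926) = (-1*(-9 + 18)*4 + 343)*(1/20926) = (-1*9*4 + 343)*(1/20926) = (-36 + 343)*(1/20926) = 307*(1/20926) = 307/20926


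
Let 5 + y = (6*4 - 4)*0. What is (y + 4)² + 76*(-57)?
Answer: -4331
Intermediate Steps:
y = -5 (y = -5 + (6*4 - 4)*0 = -5 + (24 - 4)*0 = -5 + 20*0 = -5 + 0 = -5)
(y + 4)² + 76*(-57) = (-5 + 4)² + 76*(-57) = (-1)² - 4332 = 1 - 4332 = -4331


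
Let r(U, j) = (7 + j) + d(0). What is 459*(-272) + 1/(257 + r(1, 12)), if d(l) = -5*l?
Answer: -34458047/276 ≈ -1.2485e+5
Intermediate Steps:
r(U, j) = 7 + j (r(U, j) = (7 + j) - 5*0 = (7 + j) + 0 = 7 + j)
459*(-272) + 1/(257 + r(1, 12)) = 459*(-272) + 1/(257 + (7 + 12)) = -124848 + 1/(257 + 19) = -124848 + 1/276 = -34458047/276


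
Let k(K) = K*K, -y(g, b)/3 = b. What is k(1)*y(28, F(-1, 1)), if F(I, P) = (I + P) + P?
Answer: -3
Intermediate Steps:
F(I, P) = I + 2*P
y(g, b) = -3*b
k(K) = K²
k(1)*y(28, F(-1, 1)) = 1²*(-3*(-1 + 2*1)) = 1*(-3*(-1 + 2)) = 1*(-3*1) = 1*(-3) = -3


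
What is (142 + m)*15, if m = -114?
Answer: 420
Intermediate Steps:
(142 + m)*15 = (142 - 114)*15 = 28*15 = 420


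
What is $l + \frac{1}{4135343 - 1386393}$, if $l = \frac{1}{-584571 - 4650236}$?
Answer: $\frac{2485857}{14390222702650} \approx 1.7275 \cdot 10^{-7}$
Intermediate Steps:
$l = - \frac{1}{5234807}$ ($l = \frac{1}{-5234807} = - \frac{1}{5234807} \approx -1.9103 \cdot 10^{-7}$)
$l + \frac{1}{4135343 - 1386393} = - \frac{1}{5234807} + \frac{1}{4135343 - 1386393} = - \frac{1}{5234807} + \frac{1}{2748950} = \frac{2485857}{14390222702650}$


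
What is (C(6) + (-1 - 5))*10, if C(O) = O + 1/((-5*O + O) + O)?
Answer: -5/9 ≈ -0.55556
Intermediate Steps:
C(O) = O - 1/(3*O) (C(O) = O + 1/(-4*O + O) = O + 1/(-3*O) = O - 1/(3*O))
(C(6) + (-1 - 5))*10 = ((6 - ⅓/6) + (-1 - 5))*10 = ((6 - ⅓*⅙) - 6)*10 = ((6 - 1/18) - 6)*10 = (107/18 - 6)*10 = -1/18*10 = -5/9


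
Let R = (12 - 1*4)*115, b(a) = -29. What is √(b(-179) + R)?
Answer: 9*√11 ≈ 29.850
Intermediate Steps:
R = 920 (R = (12 - 4)*115 = 8*115 = 920)
√(b(-179) + R) = √(-29 + 920) = √891 = 9*√11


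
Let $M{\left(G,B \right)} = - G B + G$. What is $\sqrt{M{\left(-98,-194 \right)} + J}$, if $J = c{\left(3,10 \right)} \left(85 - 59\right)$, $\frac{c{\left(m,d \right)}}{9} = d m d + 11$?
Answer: $4 \sqrt{3354} \approx 231.66$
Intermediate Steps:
$c{\left(m,d \right)} = 99 + 9 m d^{2}$ ($c{\left(m,d \right)} = 9 \left(d m d + 11\right) = 9 \left(m d^{2} + 11\right) = 9 \left(11 + m d^{2}\right) = 99 + 9 m d^{2}$)
$M{\left(G,B \right)} = G - B G$ ($M{\left(G,B \right)} = - B G + G = G - B G$)
$J = 72774$ ($J = \left(99 + 9 \cdot 3 \cdot 10^{2}\right) \left(85 - 59\right) = \left(99 + 9 \cdot 3 \cdot 100\right) 26 = \left(99 + 2700\right) 26 = 2799 \cdot 26 = 72774$)
$\sqrt{M{\left(-98,-194 \right)} + J} = \sqrt{- 98 \left(1 - -194\right) + 72774} = \sqrt{- 98 \left(1 + 194\right) + 72774} = \sqrt{\left(-98\right) 195 + 72774} = \sqrt{-19110 + 72774} = \sqrt{53664} = 4 \sqrt{3354}$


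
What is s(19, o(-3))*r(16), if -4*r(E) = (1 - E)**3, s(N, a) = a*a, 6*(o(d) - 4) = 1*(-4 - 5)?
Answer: 84375/16 ≈ 5273.4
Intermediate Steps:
o(d) = 5/2 (o(d) = 4 + (1*(-4 - 5))/6 = 4 + (1*(-9))/6 = 4 + (1/6)*(-9) = 4 - 3/2 = 5/2)
s(N, a) = a**2
r(E) = -(1 - E)**3/4
s(19, o(-3))*r(16) = (5/2)**2*((-1 + 16)**3/4) = 25*((1/4)*15**3)/4 = 25*((1/4)*3375)/4 = (25/4)*(3375/4) = 84375/16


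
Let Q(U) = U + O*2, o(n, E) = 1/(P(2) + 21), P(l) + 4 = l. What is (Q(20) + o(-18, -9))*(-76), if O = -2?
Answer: -1220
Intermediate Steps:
P(l) = -4 + l
o(n, E) = 1/19 (o(n, E) = 1/((-4 + 2) + 21) = 1/(-2 + 21) = 1/19)
Q(U) = -4 + U (Q(U) = U - 2*2 = U - 4 = -4 + U)
(Q(20) + o(-18, -9))*(-76) = ((-4 + 20) + 1/19)*(-76) = (16 + 1/19)*(-76) = (305/19)*(-76) = -1220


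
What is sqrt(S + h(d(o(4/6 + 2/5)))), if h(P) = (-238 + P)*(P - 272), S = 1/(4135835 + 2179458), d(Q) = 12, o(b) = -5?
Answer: sqrt(2343520712719202533)/6315293 ≈ 242.40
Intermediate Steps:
S = 1/6315293 ≈ 1.5835e-7
h(P) = (-272 + P)*(-238 + P) (h(P) = (-238 + P)*(-272 + P) = (-272 + P)*(-238 + P))
sqrt(S + h(d(o(4/6 + 2/5)))) = sqrt(1/6315293 + (64736 + 12**2 - 510*12)) = sqrt(1/6315293 + (64736 + 144 - 6120)) = sqrt(1/6315293 + 58760) = sqrt(371086616681/6315293) = sqrt(2343520712719202533)/6315293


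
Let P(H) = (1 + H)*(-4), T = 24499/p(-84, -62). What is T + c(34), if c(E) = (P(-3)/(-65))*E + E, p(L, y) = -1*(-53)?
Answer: 1695149/3445 ≈ 492.06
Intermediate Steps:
p(L, y) = 53
T = 24499/53 ≈ 462.25
P(H) = -4 - 4*H
c(E) = 57*E/65 (c(E) = ((-4 - 4*(-3))/(-65))*E + E = ((-4 + 12)*(-1/65))*E + E = (8*(-1/65))*E + E = -8*E/65 + E = 57*E/65)
T + c(34) = 24499/53 + (57/65)*34 = 24499/53 + 1938/65 = 1695149/3445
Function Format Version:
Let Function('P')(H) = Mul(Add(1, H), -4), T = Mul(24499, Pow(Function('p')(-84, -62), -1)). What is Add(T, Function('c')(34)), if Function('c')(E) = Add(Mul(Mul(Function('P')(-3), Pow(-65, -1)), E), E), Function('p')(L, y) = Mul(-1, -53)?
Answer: Rational(1695149, 3445) ≈ 492.06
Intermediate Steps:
Function('p')(L, y) = 53
T = Rational(24499, 53) (T = Mul(24499, Pow(53, -1)) = Mul(24499, Rational(1, 53)) = Rational(24499, 53) ≈ 462.25)
Function('P')(H) = Add(-4, Mul(-4, H))
Function('c')(E) = Mul(Rational(57, 65), E) (Function('c')(E) = Add(Mul(Mul(Add(-4, Mul(-4, -3)), Pow(-65, -1)), E), E) = Add(Mul(Mul(Add(-4, 12), Rational(-1, 65)), E), E) = Add(Mul(Mul(8, Rational(-1, 65)), E), E) = Add(Mul(Rational(-8, 65), E), E) = Mul(Rational(57, 65), E))
Add(T, Function('c')(34)) = Add(Rational(24499, 53), Mul(Rational(57, 65), 34)) = Add(Rational(24499, 53), Rational(1938, 65)) = Rational(1695149, 3445)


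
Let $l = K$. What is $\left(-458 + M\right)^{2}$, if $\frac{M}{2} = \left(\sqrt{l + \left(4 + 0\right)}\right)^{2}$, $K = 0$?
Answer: $202500$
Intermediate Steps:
$l = 0$
$M = 8$ ($M = 2 \left(\sqrt{0 + \left(4 + 0\right)}\right)^{2} = 2 \left(\sqrt{0 + 4}\right)^{2} = 2 \left(\sqrt{4}\right)^{2} = 2 \cdot 2^{2} = 2 \cdot 4 = 8$)
$\left(-458 + M\right)^{2} = \left(-458 + 8\right)^{2} = \left(-450\right)^{2} = 202500$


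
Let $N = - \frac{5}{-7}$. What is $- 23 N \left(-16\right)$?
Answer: $\frac{1840}{7} \approx 262.86$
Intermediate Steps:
$N = \frac{5}{7}$ ($N = \left(-5\right) \left(- \frac{1}{7}\right) = \frac{5}{7} \approx 0.71429$)
$- 23 N \left(-16\right) = \left(-23\right) \frac{5}{7} \left(-16\right) = \left(- \frac{115}{7}\right) \left(-16\right) = \frac{1840}{7}$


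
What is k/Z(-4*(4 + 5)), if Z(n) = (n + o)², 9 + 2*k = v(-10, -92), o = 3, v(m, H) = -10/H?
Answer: -409/100188 ≈ -0.0040823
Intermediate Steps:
k = -409/92 (k = -9/2 + (-10/(-92))/2 = -9/2 + (-10*(-1/92))/2 = -9/2 + (½)*(5/46) = -9/2 + 5/92 = -409/92 ≈ -4.4456)
Z(n) = (3 + n)² (Z(n) = (n + 3)² = (3 + n)²)
k/Z(-4*(4 + 5)) = -409/(92*(3 - 4*(4 + 5))²) = -409/(92*(3 - 4*9)²) = -409/(92*(3 - 36)²) = -409/(92*((-33)²)) = -409/92/1089 = -409/92*1/1089 = -409/100188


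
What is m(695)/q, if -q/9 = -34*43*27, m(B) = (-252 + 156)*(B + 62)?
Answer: -12112/59211 ≈ -0.20456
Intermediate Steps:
m(B) = -5952 - 96*B (m(B) = -96*(62 + B) = -5952 - 96*B)
q = 355266 (q = -9*(-34*43)*27 = -(-13158)*27 = -9*(-39474) = 355266)
m(695)/q = (-5952 - 96*695)/355266 = (-5952 - 66720)*(1/355266) = -72672*1/355266 = -12112/59211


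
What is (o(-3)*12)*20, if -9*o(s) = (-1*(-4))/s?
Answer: 320/9 ≈ 35.556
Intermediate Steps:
o(s) = -4/(9*s) (o(s) = -(-1*(-4))/(9*s) = -4/(9*s))
(o(-3)*12)*20 = (-4/9/(-3)*12)*20 = (-4/9*(-⅓)*12)*20 = ((4/27)*12)*20 = (16/9)*20 = 320/9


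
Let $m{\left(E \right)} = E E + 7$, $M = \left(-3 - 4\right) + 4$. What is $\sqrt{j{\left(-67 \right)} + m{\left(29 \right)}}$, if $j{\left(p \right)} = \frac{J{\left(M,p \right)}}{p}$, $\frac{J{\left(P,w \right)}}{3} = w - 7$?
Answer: $\frac{19 \sqrt{10586}}{67} \approx 29.177$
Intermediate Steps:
$M = -3$ ($M = -7 + 4 = -3$)
$J{\left(P,w \right)} = -21 + 3 w$ ($J{\left(P,w \right)} = 3 \left(w - 7\right) = 3 \left(-7 + w\right) = -21 + 3 w$)
$j{\left(p \right)} = \frac{-21 + 3 p}{p}$
$m{\left(E \right)} = 7 + E^{2}$ ($m{\left(E \right)} = E^{2} + 7 = 7 + E^{2}$)
$\sqrt{j{\left(-67 \right)} + m{\left(29 \right)}} = \sqrt{\left(3 - \frac{21}{-67}\right) + \left(7 + 29^{2}\right)} = \sqrt{\left(3 - - \frac{21}{67}\right) + \left(7 + 841\right)} = \sqrt{\left(3 + \frac{21}{67}\right) + 848} = \sqrt{\frac{222}{67} + 848} = \sqrt{\frac{57038}{67}} = \frac{19 \sqrt{10586}}{67}$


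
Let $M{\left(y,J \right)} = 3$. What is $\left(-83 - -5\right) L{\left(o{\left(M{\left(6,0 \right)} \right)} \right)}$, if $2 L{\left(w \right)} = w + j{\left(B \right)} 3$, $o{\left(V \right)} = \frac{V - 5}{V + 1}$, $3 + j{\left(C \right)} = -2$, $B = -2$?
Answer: $\frac{1209}{2} \approx 604.5$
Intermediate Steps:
$j{\left(C \right)} = -5$ ($j{\left(C \right)} = -3 - 2 = -5$)
$o{\left(V \right)} = \frac{-5 + V}{1 + V}$
$L{\left(w \right)} = - \frac{15}{2} + \frac{w}{2}$ ($L{\left(w \right)} = \frac{w - 15}{2} = \frac{-15 + w}{2} = - \frac{15}{2} + \frac{w}{2}$)
$\left(-83 - -5\right) L{\left(o{\left(M{\left(6,0 \right)} \right)} \right)} = \left(-83 - -5\right) \left(- \frac{15}{2} + \frac{\frac{1}{1 + 3} \left(-5 + 3\right)}{2}\right) = \left(-83 + 5\right) \left(- \frac{15}{2} + \frac{\frac{1}{4} \left(-2\right)}{2}\right) = - 78 \left(- \frac{15}{2} + \frac{\frac{1}{4} \left(-2\right)}{2}\right) = - 78 \left(- \frac{15}{2} + \frac{1}{2} \left(- \frac{1}{2}\right)\right) = - 78 \left(- \frac{15}{2} - \frac{1}{4}\right) = \left(-78\right) \left(- \frac{31}{4}\right) = \frac{1209}{2}$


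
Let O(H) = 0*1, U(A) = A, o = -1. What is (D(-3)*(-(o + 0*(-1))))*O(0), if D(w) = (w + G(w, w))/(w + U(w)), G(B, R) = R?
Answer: 0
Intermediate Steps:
O(H) = 0
D(w) = 1 (D(w) = (w + w)/(w + w) = (2*w)/((2*w)) = (2*w)*(1/(2*w)) = 1)
(D(-3)*(-(o + 0*(-1))))*O(0) = (1*(-(-1 + 0*(-1))))*0 = (1*(-(-1 + 0)))*0 = (1*(-1*(-1)))*0 = (1*1)*0 = 1*0 = 0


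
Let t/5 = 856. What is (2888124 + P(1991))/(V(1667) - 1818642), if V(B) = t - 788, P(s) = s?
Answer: -578023/363030 ≈ -1.5922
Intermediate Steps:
t = 4280 (t = 5*856 = 4280)
V(B) = 3492 (V(B) = 4280 - 788 = 3492)
(2888124 + P(1991))/(V(1667) - 1818642) = (2888124 + 1991)/(3492 - 1818642) = 2890115/(-1815150) = 2890115*(-1/1815150) = -578023/363030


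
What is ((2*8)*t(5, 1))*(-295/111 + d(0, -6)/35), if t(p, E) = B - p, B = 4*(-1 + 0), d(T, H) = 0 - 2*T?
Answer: 14160/37 ≈ 382.70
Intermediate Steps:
d(T, H) = -2*T
B = -4 (B = 4*(-1) = -4)
t(p, E) = -4 - p
((2*8)*t(5, 1))*(-295/111 + d(0, -6)/35) = ((2*8)*(-4 - 1*5))*(-295/111 - 2*0/35) = (16*(-4 - 5))*(-295*1/111 + 0*(1/35)) = (16*(-9))*(-295/111 + 0) = -144*(-295/111) = 14160/37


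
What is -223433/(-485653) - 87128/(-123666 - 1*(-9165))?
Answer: 9699610931/7943964879 ≈ 1.2210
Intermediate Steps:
-223433/(-485653) - 87128/(-123666 - 1*(-9165)) = -223433*(-1/485653) - 87128/(-123666 + 9165) = 31919/69379 - 87128/(-114501) = 31919/69379 - 87128*(-1/114501) = 31919/69379 + 87128/114501 = 9699610931/7943964879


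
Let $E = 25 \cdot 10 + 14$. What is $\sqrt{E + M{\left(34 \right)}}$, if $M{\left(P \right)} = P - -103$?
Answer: $\sqrt{401} \approx 20.025$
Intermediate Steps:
$E = 264$ ($E = 250 + 14 = 264$)
$M{\left(P \right)} = 103 + P$ ($M{\left(P \right)} = P + 103 = 103 + P$)
$\sqrt{E + M{\left(34 \right)}} = \sqrt{264 + \left(103 + 34\right)} = \sqrt{264 + 137} = \sqrt{401}$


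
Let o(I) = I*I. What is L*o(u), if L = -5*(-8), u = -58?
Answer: 134560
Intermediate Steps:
o(I) = I**2
L = 40
L*o(u) = 40*(-58)**2 = 40*3364 = 134560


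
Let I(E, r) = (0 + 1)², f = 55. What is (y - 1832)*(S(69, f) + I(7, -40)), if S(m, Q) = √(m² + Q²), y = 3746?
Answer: 1914 + 1914*√7786 ≈ 1.7080e+5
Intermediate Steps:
I(E, r) = 1 (I(E, r) = 1² = 1)
S(m, Q) = √(Q² + m²)
(y - 1832)*(S(69, f) + I(7, -40)) = (3746 - 1832)*(√(55² + 69²) + 1) = 1914*(√(3025 + 4761) + 1) = 1914*(√7786 + 1) = 1914*(1 + √7786) = 1914 + 1914*√7786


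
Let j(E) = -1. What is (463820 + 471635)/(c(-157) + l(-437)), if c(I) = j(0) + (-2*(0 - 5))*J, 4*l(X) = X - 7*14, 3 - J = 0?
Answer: -3741820/419 ≈ -8930.4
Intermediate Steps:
J = 3 (J = 3 - 1*0 = 3 + 0 = 3)
l(X) = -49/2 + X/4 (l(X) = (X - 7*14)/4 = (X - 98)/4 = (-98 + X)/4 = -49/2 + X/4)
c(I) = 29 (c(I) = -1 - 2*(0 - 5)*3 = -1 - 2*(-5)*3 = -1 + 10*3 = -1 + 30 = 29)
(463820 + 471635)/(c(-157) + l(-437)) = (463820 + 471635)/(29 + (-49/2 + (1/4)*(-437))) = 935455/(29 + (-49/2 - 437/4)) = 935455/(29 - 535/4) = 935455/(-419/4) = 935455*(-4/419) = -3741820/419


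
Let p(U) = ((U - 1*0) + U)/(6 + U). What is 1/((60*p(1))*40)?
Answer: 7/4800 ≈ 0.0014583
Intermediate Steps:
p(U) = 2*U/(6 + U) (p(U) = ((U + 0) + U)/(6 + U) = (U + U)/(6 + U) = (2*U)/(6 + U) = 2*U/(6 + U))
1/((60*p(1))*40) = 1/((60*(2*1/(6 + 1)))*40) = 1/((60*(2*1/7))*40) = 1/((60*(2*1*(⅐)))*40) = 1/((60*(2/7))*40) = 1/((120/7)*40) = 1/(4800/7) = 7/4800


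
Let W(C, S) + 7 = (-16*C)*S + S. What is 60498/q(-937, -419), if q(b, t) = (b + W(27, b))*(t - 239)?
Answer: -3361/14728343 ≈ -0.00022820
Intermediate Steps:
W(C, S) = -7 + S - 16*C*S (W(C, S) = -7 + ((-16*C)*S + S) = -7 + (-16*C*S + S) = -7 + (S - 16*C*S) = -7 + S - 16*C*S)
q(b, t) = (-239 + t)*(-7 - 430*b) (q(b, t) = (b + (-7 + b - 16*27*b))*(t - 239) = (b + (-7 + b - 432*b))*(-239 + t) = (b + (-7 - 431*b))*(-239 + t) = (-7 - 430*b)*(-239 + t) = (-239 + t)*(-7 - 430*b))
60498/q(-937, -419) = 60498/(1673 - 7*(-419) + 102770*(-937) - 430*(-937)*(-419)) = 60498/(1673 + 2933 - 96295490 - 168819290) = 60498/(-265110174) = 60498*(-1/265110174) = -3361/14728343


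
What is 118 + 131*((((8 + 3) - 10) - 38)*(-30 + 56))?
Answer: -125904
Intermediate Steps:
118 + 131*((((8 + 3) - 10) - 38)*(-30 + 56)) = 118 + 131*(((11 - 10) - 38)*26) = 118 + 131*((1 - 38)*26) = 118 + 131*(-37*26) = 118 + 131*(-962) = 118 - 126022 = -125904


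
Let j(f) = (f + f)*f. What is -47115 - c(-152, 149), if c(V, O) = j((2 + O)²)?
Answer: -1039818317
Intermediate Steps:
j(f) = 2*f² (j(f) = (2*f)*f = 2*f²)
c(V, O) = 2*(2 + O)⁴ (c(V, O) = 2*((2 + O)²)² = 2*(2 + O)⁴)
-47115 - c(-152, 149) = -47115 - 2*(2 + 149)⁴ = -47115 - 2*151⁴ = -47115 - 2*519885601 = -47115 - 1*1039771202 = -47115 - 1039771202 = -1039818317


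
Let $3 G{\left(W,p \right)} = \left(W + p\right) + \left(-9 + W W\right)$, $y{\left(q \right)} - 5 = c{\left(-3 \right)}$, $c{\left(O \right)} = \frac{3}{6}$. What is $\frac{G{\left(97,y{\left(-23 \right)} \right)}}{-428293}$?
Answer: $- \frac{6335}{856586} \approx -0.0073956$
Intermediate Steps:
$c{\left(O \right)} = \frac{1}{2}$ ($c{\left(O \right)} = 3 \cdot \frac{1}{6} = \frac{1}{2}$)
$y{\left(q \right)} = \frac{11}{2}$ ($y{\left(q \right)} = 5 + \frac{1}{2} = \frac{11}{2}$)
$G{\left(W,p \right)} = -3 + \frac{W}{3} + \frac{p}{3} + \frac{W^{2}}{3}$ ($G{\left(W,p \right)} = \frac{\left(W + p\right) + \left(-9 + W W\right)}{3} = \frac{\left(W + p\right) + \left(-9 + W^{2}\right)}{3} = \frac{-9 + W + p + W^{2}}{3} = -3 + \frac{W}{3} + \frac{p}{3} + \frac{W^{2}}{3}$)
$\frac{G{\left(97,y{\left(-23 \right)} \right)}}{-428293} = \frac{-3 + \frac{1}{3} \cdot 97 + \frac{1}{3} \cdot \frac{11}{2} + \frac{97^{2}}{3}}{-428293} = \left(-3 + \frac{97}{3} + \frac{11}{6} + \frac{1}{3} \cdot 9409\right) \left(- \frac{1}{428293}\right) = \left(-3 + \frac{97}{3} + \frac{11}{6} + \frac{9409}{3}\right) \left(- \frac{1}{428293}\right) = \frac{6335}{2} \left(- \frac{1}{428293}\right) = - \frac{6335}{856586}$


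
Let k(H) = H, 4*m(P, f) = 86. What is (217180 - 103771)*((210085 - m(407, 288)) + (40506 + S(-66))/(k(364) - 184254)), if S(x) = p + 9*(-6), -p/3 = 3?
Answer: 2190411852046974/91945 ≈ 2.3823e+10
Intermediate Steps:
p = -9 (p = -3*3 = -9)
m(P, f) = 43/2 (m(P, f) = (1/4)*86 = 43/2)
S(x) = -63 (S(x) = -9 + 9*(-6) = -9 - 54 = -63)
(217180 - 103771)*((210085 - m(407, 288)) + (40506 + S(-66))/(k(364) - 184254)) = (217180 - 103771)*((210085 - 1*43/2) + (40506 - 63)/(364 - 184254)) = 113409*((210085 - 43/2) + 40443/(-183890)) = 113409*(420127/2 + 40443*(-1/183890)) = 113409*(420127/2 - 40443/183890) = 113409*(19314268286/91945) = 2190411852046974/91945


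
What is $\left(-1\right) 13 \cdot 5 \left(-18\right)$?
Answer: $1170$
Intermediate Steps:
$\left(-1\right) 13 \cdot 5 \left(-18\right) = \left(-13\right) 5 \left(-18\right) = \left(-65\right) \left(-18\right) = 1170$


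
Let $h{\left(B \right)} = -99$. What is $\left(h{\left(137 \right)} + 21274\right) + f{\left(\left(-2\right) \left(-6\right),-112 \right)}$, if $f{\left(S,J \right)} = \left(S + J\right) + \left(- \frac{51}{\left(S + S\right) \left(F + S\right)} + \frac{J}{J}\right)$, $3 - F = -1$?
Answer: $\frac{2697711}{128} \approx 21076.0$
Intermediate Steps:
$F = 4$ ($F = 3 - -1 = 3 + 1 = 4$)
$f{\left(S,J \right)} = 1 + J + S - \frac{51}{2 S \left(4 + S\right)}$ ($f{\left(S,J \right)} = \left(S + J\right) + \left(- \frac{51}{\left(S + S\right) \left(4 + S\right)} + \frac{J}{J}\right) = \left(J + S\right) + \left(- \frac{51}{2 S \left(4 + S\right)} + 1\right) = \left(J + S\right) + \left(1 - \frac{51}{2 S \left(4 + S\right)}\right) = 1 + J + S - \frac{51}{2 S \left(4 + S\right)}$)
$\left(h{\left(137 \right)} + 21274\right) + f{\left(\left(-2\right) \left(-6\right),-112 \right)} = \left(-99 + 21274\right) + \frac{- \frac{51}{2} + \left(\left(-2\right) \left(-6\right)\right)^{3} + 4 \left(\left(-2\right) \left(-6\right)\right) + 5 \left(\left(-2\right) \left(-6\right)\right)^{2} - 112 \left(\left(-2\right) \left(-6\right)\right)^{2} + 4 \left(-112\right) \left(\left(-2\right) \left(-6\right)\right)}{\left(-2\right) \left(-6\right) \left(4 - -12\right)} = 21175 + \frac{- \frac{51}{2} + 12^{3} + 4 \cdot 12 + 5 \cdot 12^{2} - 112 \cdot 12^{2} + 4 \left(-112\right) 12}{12 \left(4 + 12\right)} = 21175 + \frac{- \frac{51}{2} + 1728 + 48 + 5 \cdot 144 - 16128 - 5376}{12 \cdot 16} = 21175 + \frac{1}{12} \cdot \frac{1}{16} \left(- \frac{51}{2} + 1728 + 48 + 720 - 16128 - 5376\right) = 21175 + \frac{1}{12} \cdot \frac{1}{16} \left(- \frac{38067}{2}\right) = 21175 - \frac{12689}{128} = \frac{2697711}{128}$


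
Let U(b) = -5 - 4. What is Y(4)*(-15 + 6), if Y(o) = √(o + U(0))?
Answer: -9*I*√5 ≈ -20.125*I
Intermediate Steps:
U(b) = -9
Y(o) = √(-9 + o) (Y(o) = √(o - 9) = √(-9 + o))
Y(4)*(-15 + 6) = √(-9 + 4)*(-15 + 6) = √(-5)*(-9) = (I*√5)*(-9) = -9*I*√5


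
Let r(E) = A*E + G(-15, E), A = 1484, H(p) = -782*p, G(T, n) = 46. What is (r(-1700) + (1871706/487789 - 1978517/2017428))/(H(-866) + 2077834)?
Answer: -2482586893610726513/2711183426979047832 ≈ -0.91568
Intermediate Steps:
r(E) = 46 + 1484*E (r(E) = 1484*E + 46 = 46 + 1484*E)
(r(-1700) + (1871706/487789 - 1978517/2017428))/(H(-866) + 2077834) = ((46 + 1484*(-1700)) + (1871706/487789 - 1978517/2017428))/(-782*(-866) + 2077834) = ((46 - 2522800) + (1871706*(1/487789) - 1978517*1/2017428))/(677212 + 2077834) = (-2522754 + (1871706/487789 - 1978517/2017428))/2755046 = (-2522754 + 2810933263255/984079186692)*(1/2755046) = -2482586893610726513/984079186692*1/2755046 = -2482586893610726513/2711183426979047832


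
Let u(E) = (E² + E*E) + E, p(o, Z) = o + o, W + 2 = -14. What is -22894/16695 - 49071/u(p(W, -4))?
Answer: -13736423/534240 ≈ -25.712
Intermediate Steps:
W = -16 (W = -2 - 14 = -16)
p(o, Z) = 2*o
u(E) = E + 2*E² (u(E) = (E² + E²) + E = 2*E² + E = E + 2*E²)
-22894/16695 - 49071/u(p(W, -4)) = -22894/16695 - 49071*(-1/(32*(1 + 2*(2*(-16))))) = -22894*1/16695 - 49071*(-1/(32*(1 + 2*(-32)))) = -22894/16695 - 49071*(-1/(32*(1 - 64))) = -22894/16695 - 49071/((-32*(-63))) = -22894/16695 - 49071/2016 = -22894/16695 - 49071*1/2016 = -22894/16695 - 16357/672 = -13736423/534240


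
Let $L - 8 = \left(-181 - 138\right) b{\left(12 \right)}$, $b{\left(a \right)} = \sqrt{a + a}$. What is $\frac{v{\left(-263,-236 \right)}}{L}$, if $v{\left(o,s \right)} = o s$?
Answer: $- \frac{62068}{305275} - \frac{4949923 \sqrt{6}}{305275} \approx -39.921$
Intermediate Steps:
$b{\left(a \right)} = \sqrt{2} \sqrt{a}$ ($b{\left(a \right)} = \sqrt{2 a} = \sqrt{2} \sqrt{a}$)
$L = 8 - 638 \sqrt{6}$ ($L = 8 + \left(-181 - 138\right) \sqrt{2} \sqrt{12} = 8 - 319 \sqrt{2} \cdot 2 \sqrt{3} = 8 - 319 \cdot 2 \sqrt{6} = 8 - 638 \sqrt{6} \approx -1554.8$)
$\frac{v{\left(-263,-236 \right)}}{L} = \frac{\left(-263\right) \left(-236\right)}{8 - 638 \sqrt{6}} = \frac{62068}{8 - 638 \sqrt{6}}$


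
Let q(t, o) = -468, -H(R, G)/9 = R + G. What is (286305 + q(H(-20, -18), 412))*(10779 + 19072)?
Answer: 8532520287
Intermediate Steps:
H(R, G) = -9*G - 9*R (H(R, G) = -9*(R + G) = -9*(G + R) = -9*G - 9*R)
(286305 + q(H(-20, -18), 412))*(10779 + 19072) = (286305 - 468)*(10779 + 19072) = 285837*29851 = 8532520287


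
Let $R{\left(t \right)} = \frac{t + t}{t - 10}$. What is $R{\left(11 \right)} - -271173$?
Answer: $271195$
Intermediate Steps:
$R{\left(t \right)} = \frac{2 t}{-10 + t}$
$R{\left(11 \right)} - -271173 = 2 \cdot 11 \frac{1}{-10 + 11} - -271173 = 2 \cdot 11 \cdot 1^{-1} + 271173 = 2 \cdot 11 \cdot 1 + 271173 = 22 + 271173 = 271195$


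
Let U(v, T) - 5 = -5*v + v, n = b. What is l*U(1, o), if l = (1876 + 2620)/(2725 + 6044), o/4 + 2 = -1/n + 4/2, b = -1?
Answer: 4496/8769 ≈ 0.51272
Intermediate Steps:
n = -1
o = 4 (o = -8 + 4*(-1/(-1) + 4/2) = -8 + 4*(-1*(-1) + 4*(½)) = -8 + 4*(1 + 2) = -8 + 4*3 = -8 + 12 = 4)
U(v, T) = 5 - 4*v (U(v, T) = 5 + (-5*v + v) = 5 - 4*v)
l = 4496/8769 ≈ 0.51272
l*U(1, o) = 4496*(5 - 4*1)/8769 = 4496*(5 - 4)/8769 = (4496/8769)*1 = 4496/8769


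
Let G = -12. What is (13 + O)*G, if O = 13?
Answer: -312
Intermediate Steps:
(13 + O)*G = (13 + 13)*(-12) = 26*(-12) = -312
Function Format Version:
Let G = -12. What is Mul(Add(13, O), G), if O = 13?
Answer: -312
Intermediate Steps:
Mul(Add(13, O), G) = Mul(Add(13, 13), -12) = Mul(26, -12) = -312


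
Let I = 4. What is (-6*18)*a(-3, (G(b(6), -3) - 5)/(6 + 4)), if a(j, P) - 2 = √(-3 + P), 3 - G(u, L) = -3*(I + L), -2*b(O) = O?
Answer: -216 - 54*I*√290/5 ≈ -216.0 - 183.92*I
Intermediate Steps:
b(O) = -O/2
G(u, L) = 15 + 3*L (G(u, L) = 3 - (-3)*(4 + L) = 3 - (-12 - 3*L) = 3 + (12 + 3*L) = 15 + 3*L)
a(j, P) = 2 + √(-3 + P)
(-6*18)*a(-3, (G(b(6), -3) - 5)/(6 + 4)) = (-6*18)*(2 + √(-3 + ((15 + 3*(-3)) - 5)/(6 + 4))) = -108*(2 + √(-3 + ((15 - 9) - 5)/10)) = -108*(2 + √(-3 + (6 - 5)*(⅒))) = -108*(2 + √(-3 + 1*(⅒))) = -108*(2 + √(-3 + ⅒)) = -108*(2 + √(-29/10)) = -108*(2 + I*√290/10) = -216 - 54*I*√290/5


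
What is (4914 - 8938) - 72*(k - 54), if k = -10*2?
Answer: 1304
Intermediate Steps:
k = -20
(4914 - 8938) - 72*(k - 54) = (4914 - 8938) - 72*(-20 - 54) = -4024 - 72*(-74) = -4024 + 5328 = 1304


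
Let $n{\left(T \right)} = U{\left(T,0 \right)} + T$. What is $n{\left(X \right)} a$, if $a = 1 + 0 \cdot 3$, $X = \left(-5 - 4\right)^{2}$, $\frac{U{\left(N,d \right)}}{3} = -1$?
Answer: $78$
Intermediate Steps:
$U{\left(N,d \right)} = -3$ ($U{\left(N,d \right)} = 3 \left(-1\right) = -3$)
$X = 81$ ($X = \left(-9\right)^{2} = 81$)
$a = 1$ ($a = 1 + 0 = 1$)
$n{\left(T \right)} = -3 + T$
$n{\left(X \right)} a = \left(-3 + 81\right) 1 = 78 \cdot 1 = 78$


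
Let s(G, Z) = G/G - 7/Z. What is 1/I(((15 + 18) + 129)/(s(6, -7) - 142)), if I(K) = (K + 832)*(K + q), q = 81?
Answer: 4900/325050651 ≈ 1.5075e-5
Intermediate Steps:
s(G, Z) = 1 - 7/Z
I(K) = (81 + K)*(832 + K) (I(K) = (K + 832)*(K + 81) = (832 + K)*(81 + K) = (81 + K)*(832 + K))
1/I(((15 + 18) + 129)/(s(6, -7) - 142)) = 1/(67392 + (((15 + 18) + 129)/((-7 - 7)/(-7) - 142))² + 913*(((15 + 18) + 129)/((-7 - 7)/(-7) - 142))) = 1/(67392 + ((33 + 129)/(-⅐*(-14) - 142))² + 913*((33 + 129)/(-⅐*(-14) - 142))) = 1/(67392 + (162/(2 - 142))² + 913*(162/(2 - 142))) = 1/(67392 + (162/(-140))² + 913*(162/(-140))) = 1/(67392 + (162*(-1/140))² + 913*(162*(-1/140))) = 1/(67392 + (-81/70)² + 913*(-81/70)) = 1/(67392 + 6561/4900 - 73953/70) = 1/(325050651/4900) = 4900/325050651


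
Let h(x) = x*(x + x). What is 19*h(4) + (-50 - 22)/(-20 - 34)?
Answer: 1828/3 ≈ 609.33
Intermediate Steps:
h(x) = 2*x² (h(x) = x*(2*x) = 2*x²)
19*h(4) + (-50 - 22)/(-20 - 34) = 19*(2*4²) + (-50 - 22)/(-20 - 34) = 19*(2*16) - 72/(-54) = 19*32 - 72*(-1/54) = 608 + 4/3 = 1828/3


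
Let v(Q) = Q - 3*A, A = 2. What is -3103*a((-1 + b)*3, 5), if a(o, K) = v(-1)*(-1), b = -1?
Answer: -21721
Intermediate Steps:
v(Q) = -6 + Q (v(Q) = Q - 3*2 = Q - 6 = -6 + Q)
a(o, K) = 7 (a(o, K) = (-6 - 1)*(-1) = -7*(-1) = 7)
-3103*a((-1 + b)*3, 5) = -3103*7 = -21721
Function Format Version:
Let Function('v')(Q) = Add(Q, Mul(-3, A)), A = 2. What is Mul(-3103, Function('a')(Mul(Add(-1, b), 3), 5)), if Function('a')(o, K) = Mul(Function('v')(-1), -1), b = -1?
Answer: -21721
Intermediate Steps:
Function('v')(Q) = Add(-6, Q) (Function('v')(Q) = Add(Q, Mul(-3, 2)) = Add(Q, -6) = Add(-6, Q))
Function('a')(o, K) = 7 (Function('a')(o, K) = Mul(Add(-6, -1), -1) = Mul(-7, -1) = 7)
Mul(-3103, Function('a')(Mul(Add(-1, b), 3), 5)) = Mul(-3103, 7) = -21721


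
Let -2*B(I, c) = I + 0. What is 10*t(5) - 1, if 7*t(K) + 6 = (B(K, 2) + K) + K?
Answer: 8/7 ≈ 1.1429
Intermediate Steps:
B(I, c) = -I/2 (B(I, c) = -(I + 0)/2 = -I/2)
t(K) = -6/7 + 3*K/14 (t(K) = -6/7 + ((-K/2 + K) + K)/7 = -6/7 + (K/2 + K)/7 = -6/7 + (3*K/2)/7 = -6/7 + 3*K/14)
10*t(5) - 1 = 10*(-6/7 + (3/14)*5) - 1 = 10*(-6/7 + 15/14) - 1 = 10*(3/14) - 1 = 15/7 - 1 = 8/7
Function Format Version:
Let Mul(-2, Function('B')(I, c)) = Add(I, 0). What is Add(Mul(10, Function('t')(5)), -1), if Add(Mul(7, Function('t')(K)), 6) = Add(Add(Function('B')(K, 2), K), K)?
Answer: Rational(8, 7) ≈ 1.1429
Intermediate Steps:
Function('B')(I, c) = Mul(Rational(-1, 2), I) (Function('B')(I, c) = Mul(Rational(-1, 2), Add(I, 0)) = Mul(Rational(-1, 2), I))
Function('t')(K) = Add(Rational(-6, 7), Mul(Rational(3, 14), K)) (Function('t')(K) = Add(Rational(-6, 7), Mul(Rational(1, 7), Add(Add(Mul(Rational(-1, 2), K), K), K))) = Add(Rational(-6, 7), Mul(Rational(1, 7), Add(Mul(Rational(1, 2), K), K))) = Add(Rational(-6, 7), Mul(Rational(1, 7), Mul(Rational(3, 2), K))) = Add(Rational(-6, 7), Mul(Rational(3, 14), K)))
Add(Mul(10, Function('t')(5)), -1) = Add(Mul(10, Add(Rational(-6, 7), Mul(Rational(3, 14), 5))), -1) = Add(Mul(10, Add(Rational(-6, 7), Rational(15, 14))), -1) = Add(Mul(10, Rational(3, 14)), -1) = Add(Rational(15, 7), -1) = Rational(8, 7)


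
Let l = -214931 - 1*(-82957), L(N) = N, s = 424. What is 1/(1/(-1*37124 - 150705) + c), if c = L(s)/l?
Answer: -12394272223/39885735 ≈ -310.74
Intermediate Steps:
l = -131974 (l = -214931 + 82957 = -131974)
c = -212/65987 (c = 424/(-131974) = 424*(-1/131974) = -212/65987 ≈ -0.0032128)
1/(1/(-1*37124 - 150705) + c) = 1/(1/(-1*37124 - 150705) - 212/65987) = 1/(1/(-37124 - 150705) - 212/65987) = 1/(1/(-187829) - 212/65987) = 1/(-1/187829 - 212/65987) = 1/(-39885735/12394272223) = -12394272223/39885735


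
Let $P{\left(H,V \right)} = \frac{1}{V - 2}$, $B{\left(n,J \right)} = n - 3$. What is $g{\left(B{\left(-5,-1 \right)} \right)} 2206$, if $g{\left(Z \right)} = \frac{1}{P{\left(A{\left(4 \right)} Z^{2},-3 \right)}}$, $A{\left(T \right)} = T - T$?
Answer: $-11030$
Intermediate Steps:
$B{\left(n,J \right)} = -3 + n$ ($B{\left(n,J \right)} = n - 3 = -3 + n$)
$A{\left(T \right)} = 0$
$P{\left(H,V \right)} = \frac{1}{-2 + V}$
$g{\left(Z \right)} = -5$ ($g{\left(Z \right)} = \frac{1}{\frac{1}{-2 - 3}} = \frac{1}{\frac{1}{-5}} = \frac{1}{- \frac{1}{5}} = -5$)
$g{\left(B{\left(-5,-1 \right)} \right)} 2206 = \left(-5\right) 2206 = -11030$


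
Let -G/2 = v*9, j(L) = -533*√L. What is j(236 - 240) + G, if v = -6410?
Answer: 115380 - 1066*I ≈ 1.1538e+5 - 1066.0*I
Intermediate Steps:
G = 115380 (G = -(-12820)*9 = -2*(-57690) = 115380)
j(236 - 240) + G = -533*√(236 - 240) + 115380 = -1066*I + 115380 = 115380 - 1066*I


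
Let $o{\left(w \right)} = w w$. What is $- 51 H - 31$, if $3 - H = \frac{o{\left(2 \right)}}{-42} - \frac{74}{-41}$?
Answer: $- \frac{27784}{287} \approx -96.808$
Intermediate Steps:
$o{\left(w \right)} = w^{2}$
$H = \frac{1111}{861}$ ($H = 3 - \left(\frac{2^{2}}{-42} - \frac{74}{-41}\right) = 3 - \left(4 \left(- \frac{1}{42}\right) - - \frac{74}{41}\right) = 3 - \left(- \frac{2}{21} + \frac{74}{41}\right) = 3 - \frac{1472}{861} = \frac{1111}{861} \approx 1.2904$)
$- 51 H - 31 = \left(-51\right) \frac{1111}{861} - 31 = - \frac{18887}{287} - 31 = - \frac{27784}{287}$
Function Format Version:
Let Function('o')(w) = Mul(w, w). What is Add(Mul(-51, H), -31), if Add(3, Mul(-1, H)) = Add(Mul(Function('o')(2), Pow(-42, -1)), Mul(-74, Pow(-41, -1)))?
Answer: Rational(-27784, 287) ≈ -96.808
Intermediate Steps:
Function('o')(w) = Pow(w, 2)
H = Rational(1111, 861) (H = Add(3, Mul(-1, Add(Mul(Pow(2, 2), Pow(-42, -1)), Mul(-74, Pow(-41, -1))))) = Add(3, Mul(-1, Add(Mul(4, Rational(-1, 42)), Mul(-74, Rational(-1, 41))))) = Add(3, Mul(-1, Add(Rational(-2, 21), Rational(74, 41)))) = Add(3, Mul(-1, Rational(1472, 861))) = Add(3, Rational(-1472, 861)) = Rational(1111, 861) ≈ 1.2904)
Add(Mul(-51, H), -31) = Add(Mul(-51, Rational(1111, 861)), -31) = Add(Rational(-18887, 287), -31) = Rational(-27784, 287)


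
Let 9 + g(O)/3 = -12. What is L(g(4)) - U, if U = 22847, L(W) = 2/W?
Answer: -1439363/63 ≈ -22847.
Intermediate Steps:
g(O) = -63 (g(O) = -27 + 3*(-12) = -27 - 36 = -63)
L(g(4)) - U = 2/(-63) - 1*22847 = 2*(-1/63) - 22847 = -2/63 - 22847 = -1439363/63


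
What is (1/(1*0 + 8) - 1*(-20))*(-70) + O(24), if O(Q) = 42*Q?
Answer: -1603/4 ≈ -400.75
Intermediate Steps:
(1/(1*0 + 8) - 1*(-20))*(-70) + O(24) = (1/(1*0 + 8) - 1*(-20))*(-70) + 42*24 = (1/(0 + 8) + 20)*(-70) + 1008 = (1/8 + 20)*(-70) + 1008 = (⅛ + 20)*(-70) + 1008 = (161/8)*(-70) + 1008 = -5635/4 + 1008 = -1603/4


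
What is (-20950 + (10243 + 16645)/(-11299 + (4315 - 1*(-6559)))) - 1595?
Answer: -9608513/425 ≈ -22608.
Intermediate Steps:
(-20950 + (10243 + 16645)/(-11299 + (4315 - 1*(-6559)))) - 1595 = (-20950 + 26888/(-11299 + (4315 + 6559))) - 1595 = (-20950 + 26888/(-11299 + 10874)) - 1595 = (-20950 + 26888/(-425)) - 1595 = (-20950 + 26888*(-1/425)) - 1595 = (-20950 - 26888/425) - 1595 = -8930638/425 - 1595 = -9608513/425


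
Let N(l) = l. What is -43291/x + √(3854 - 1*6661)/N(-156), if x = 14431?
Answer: -43291/14431 - I*√2807/156 ≈ -2.9999 - 0.33962*I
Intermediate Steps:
-43291/x + √(3854 - 1*6661)/N(-156) = -43291/14431 + √(3854 - 1*6661)/(-156) = -43291*1/14431 + √(3854 - 6661)*(-1/156) = -43291/14431 + √(-2807)*(-1/156) = -43291/14431 + (I*√2807)*(-1/156) = -43291/14431 - I*√2807/156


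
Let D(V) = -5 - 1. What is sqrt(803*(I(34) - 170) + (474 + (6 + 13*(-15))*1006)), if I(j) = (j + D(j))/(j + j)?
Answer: I*sqrt(94167573)/17 ≈ 570.82*I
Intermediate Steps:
D(V) = -6
I(j) = (-6 + j)/(2*j) (I(j) = (j - 6)/(j + j) = (-6 + j)/((2*j)) = (-6 + j)*(1/(2*j)) = (-6 + j)/(2*j))
sqrt(803*(I(34) - 170) + (474 + (6 + 13*(-15))*1006)) = sqrt(803*((1/2)*(-6 + 34)/34 - 170) + (474 + (6 + 13*(-15))*1006)) = sqrt(803*((1/2)*(1/34)*28 - 170) + (474 + (6 - 195)*1006)) = sqrt(803*(7/17 - 170) + (474 - 189*1006)) = sqrt(803*(-2883/17) + (474 - 190134)) = sqrt(-2315049/17 - 189660) = sqrt(-5539269/17) = I*sqrt(94167573)/17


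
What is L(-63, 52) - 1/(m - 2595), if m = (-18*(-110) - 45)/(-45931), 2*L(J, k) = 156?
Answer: 9297090571/119192880 ≈ 78.000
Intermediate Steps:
L(J, k) = 78 (L(J, k) = (½)*156 = 78)
m = -1935/45931 (m = (1980 - 45)*(-1/45931) = 1935*(-1/45931) = -1935/45931 ≈ -0.042128)
L(-63, 52) - 1/(m - 2595) = 78 - 1/(-1935/45931 - 2595) = 78 - 1/(-119192880/45931) = 78 - 1*(-45931/119192880) = 78 + 45931/119192880 = 9297090571/119192880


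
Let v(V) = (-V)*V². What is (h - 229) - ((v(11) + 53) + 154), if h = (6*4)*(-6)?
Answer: 751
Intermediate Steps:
h = -144 (h = 24*(-6) = -144)
v(V) = -V³
(h - 229) - ((v(11) + 53) + 154) = (-144 - 229) - ((-1*11³ + 53) + 154) = -373 - ((-1*1331 + 53) + 154) = -373 - ((-1331 + 53) + 154) = -373 - (-1278 + 154) = -373 - 1*(-1124) = -373 + 1124 = 751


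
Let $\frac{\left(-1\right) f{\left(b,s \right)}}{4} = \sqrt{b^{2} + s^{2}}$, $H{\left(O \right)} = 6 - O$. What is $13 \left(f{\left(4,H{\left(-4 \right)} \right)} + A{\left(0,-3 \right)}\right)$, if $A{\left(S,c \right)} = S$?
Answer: $- 104 \sqrt{29} \approx -560.06$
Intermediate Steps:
$f{\left(b,s \right)} = - 4 \sqrt{b^{2} + s^{2}}$
$13 \left(f{\left(4,H{\left(-4 \right)} \right)} + A{\left(0,-3 \right)}\right) = 13 \left(- 4 \sqrt{4^{2} + \left(6 - -4\right)^{2}} + 0\right) = 13 \left(- 4 \sqrt{16 + \left(6 + 4\right)^{2}} + 0\right) = 13 \left(- 4 \sqrt{16 + 10^{2}} + 0\right) = 13 \left(- 4 \sqrt{16 + 100} + 0\right) = 13 \left(- 4 \sqrt{116} + 0\right) = 13 \left(- 4 \cdot 2 \sqrt{29} + 0\right) = 13 \left(- 8 \sqrt{29} + 0\right) = 13 \left(- 8 \sqrt{29}\right) = - 104 \sqrt{29}$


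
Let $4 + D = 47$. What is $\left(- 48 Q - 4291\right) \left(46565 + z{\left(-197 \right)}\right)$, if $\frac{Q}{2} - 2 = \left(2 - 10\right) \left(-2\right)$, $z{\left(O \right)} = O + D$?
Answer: $-279347809$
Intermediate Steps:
$D = 43$ ($D = -4 + 47 = 43$)
$z{\left(O \right)} = 43 + O$ ($z{\left(O \right)} = O + 43 = 43 + O$)
$Q = 36$ ($Q = 4 + 2 \left(2 - 10\right) \left(-2\right) = 4 + 2 \left(\left(-8\right) \left(-2\right)\right) = 4 + 2 \cdot 16 = 4 + 32 = 36$)
$\left(- 48 Q - 4291\right) \left(46565 + z{\left(-197 \right)}\right) = \left(\left(-48\right) 36 - 4291\right) \left(46565 + \left(43 - 197\right)\right) = \left(-1728 - 4291\right) \left(46565 - 154\right) = \left(-6019\right) 46411 = -279347809$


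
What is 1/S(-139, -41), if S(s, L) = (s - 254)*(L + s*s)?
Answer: -1/7577040 ≈ -1.3198e-7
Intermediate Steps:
S(s, L) = (-254 + s)*(L + s²)
1/S(-139, -41) = 1/((-139)³ - 254*(-41) - 254*(-139)² - 41*(-139)) = 1/(-2685619 + 10414 - 254*19321 + 5699) = 1/(-2685619 + 10414 - 4907534 + 5699) = 1/(-7577040) = -1/7577040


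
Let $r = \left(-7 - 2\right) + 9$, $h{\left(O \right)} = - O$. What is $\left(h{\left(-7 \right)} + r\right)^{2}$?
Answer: $49$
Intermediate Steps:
$r = 0$ ($r = -9 + 9 = 0$)
$\left(h{\left(-7 \right)} + r\right)^{2} = \left(\left(-1\right) \left(-7\right) + 0\right)^{2} = \left(7 + 0\right)^{2} = 7^{2} = 49$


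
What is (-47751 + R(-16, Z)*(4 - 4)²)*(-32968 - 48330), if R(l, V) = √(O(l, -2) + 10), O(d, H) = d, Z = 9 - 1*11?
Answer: 3882060798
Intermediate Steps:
Z = -2 (Z = 9 - 11 = -2)
R(l, V) = √(10 + l) (R(l, V) = √(l + 10) = √(10 + l))
(-47751 + R(-16, Z)*(4 - 4)²)*(-32968 - 48330) = (-47751 + √(10 - 16)*(4 - 4)²)*(-32968 - 48330) = (-47751 + √(-6)*0²)*(-81298) = (-47751 + (I*√6)*0)*(-81298) = (-47751 + 0)*(-81298) = -47751*(-81298) = 3882060798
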